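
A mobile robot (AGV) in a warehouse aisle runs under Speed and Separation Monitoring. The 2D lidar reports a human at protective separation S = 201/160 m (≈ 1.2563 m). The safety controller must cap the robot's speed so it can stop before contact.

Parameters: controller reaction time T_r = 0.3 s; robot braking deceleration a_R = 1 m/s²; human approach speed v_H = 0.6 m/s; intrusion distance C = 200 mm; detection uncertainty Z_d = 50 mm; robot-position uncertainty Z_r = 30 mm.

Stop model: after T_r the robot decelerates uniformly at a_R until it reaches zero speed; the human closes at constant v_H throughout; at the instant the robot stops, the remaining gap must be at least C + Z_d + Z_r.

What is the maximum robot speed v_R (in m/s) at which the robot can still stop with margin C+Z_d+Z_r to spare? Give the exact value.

v_R_max = 13/20 m/s = 0.6500 m/s

quadratic (1/2)·v² + (9/10)·v + (-637/800) = 0
  disc = (9/10)² − 4·(1/2)·(-637/800) = 961/400 ; √disc = 31/20
  v_R = (−(9/10) + 31/20) / (2·(1/2)) = 13/20 m/s
check:
braking lasts T_s = (13/20)/1 = 0.6500 s
robot covers v_R·T_r = 0.6500·0.3000 = 0.1950 m before braking
robot under decel: 0.6500²/(2·1.0000) = 0.2112 m
human over T_r+T_s: 0.6000·(0.3000+0.6500) = 0.5700 m
C+Z_d+Z_r = 0.2000+0.0500+0.0300 = 0.2800 m
sum ≈ 0.1950+0.2112+0.5700+0.2800 ≈ 1.2563 m = S ✓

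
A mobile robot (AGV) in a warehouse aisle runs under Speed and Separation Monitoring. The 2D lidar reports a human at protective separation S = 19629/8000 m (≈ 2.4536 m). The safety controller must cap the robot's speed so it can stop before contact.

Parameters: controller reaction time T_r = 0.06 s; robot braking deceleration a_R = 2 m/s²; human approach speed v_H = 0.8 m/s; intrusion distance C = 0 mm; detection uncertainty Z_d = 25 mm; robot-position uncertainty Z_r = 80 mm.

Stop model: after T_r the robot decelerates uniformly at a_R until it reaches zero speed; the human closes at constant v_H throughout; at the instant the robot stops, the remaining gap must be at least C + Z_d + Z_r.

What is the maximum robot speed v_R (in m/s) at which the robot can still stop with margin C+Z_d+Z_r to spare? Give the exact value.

at the boundary: (1/4)·v² + (23/50)·v + (-3681/1600) = 0
  disc = (23/50)² − 4·(1/4)·(-3681/1600) = 100489/40000 ; √disc = 317/200
  v_R = (−(23/50) + 317/200) / (2·(1/4)) = 9/4 m/s
check:
stop time T_s = (9/4)/2 = 1.1250 s
robot in T_r: 2.2500·0.0600 = 0.1350 m
robot under decel: 2.2500²/(2·2.0000) = 1.2656 m
person approaches 0.8000·(0.0600+1.1250) = 0.9480 m
C+Z_d+Z_r = 0.0000+0.0250+0.0800 = 0.1050 m
sum ≈ 0.1350+1.2656+0.9480+0.1050 ≈ 2.4536 m = S ✓

v_R_max = 9/4 m/s = 2.2500 m/s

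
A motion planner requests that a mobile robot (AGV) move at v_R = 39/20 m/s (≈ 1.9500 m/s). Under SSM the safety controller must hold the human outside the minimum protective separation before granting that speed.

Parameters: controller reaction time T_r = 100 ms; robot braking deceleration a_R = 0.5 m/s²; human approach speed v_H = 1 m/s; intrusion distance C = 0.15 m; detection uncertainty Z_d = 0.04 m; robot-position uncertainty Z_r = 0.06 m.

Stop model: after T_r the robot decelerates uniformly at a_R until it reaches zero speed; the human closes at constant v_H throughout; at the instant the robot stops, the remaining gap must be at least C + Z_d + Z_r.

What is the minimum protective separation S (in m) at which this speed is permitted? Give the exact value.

S_min = 3299/400 m = 8.2475 m

T_s = v_R/a_R = (39/20)/(1/2) = 3.9000 s
robot covers v_R·T_r = 1.9500·0.1000 = 0.1950 m before braking
robot covers 1.9500·3.9000 − ½·0.5000·3.9000² = 3.8025 m while stopping
person approaches 1.0000·(0.1000+3.9000) = 4.0000 m
C+Z_d+Z_r = 0.1500+0.0400+0.0600 = 0.2500 m
S_min ≈ 0.1950+3.8025+4.0000+0.2500  ⇒  S_min = 3299/400 m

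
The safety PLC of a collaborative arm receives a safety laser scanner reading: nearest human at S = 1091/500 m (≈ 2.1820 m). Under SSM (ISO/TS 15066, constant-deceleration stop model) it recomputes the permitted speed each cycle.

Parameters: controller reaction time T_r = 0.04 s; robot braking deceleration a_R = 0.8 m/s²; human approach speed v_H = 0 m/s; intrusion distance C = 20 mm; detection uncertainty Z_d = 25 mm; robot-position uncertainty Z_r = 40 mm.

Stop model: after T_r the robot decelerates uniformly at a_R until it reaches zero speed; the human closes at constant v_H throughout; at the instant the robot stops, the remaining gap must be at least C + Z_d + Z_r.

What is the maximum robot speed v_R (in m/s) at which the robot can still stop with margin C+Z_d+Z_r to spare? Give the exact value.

v_R_max = 9/5 m/s = 1.8000 m/s

collect terms ⇒ (5/8)·v_R² + (1/25)·v_R + (-2097/1000) = 0
  disc = (1/25)² − 4·(5/8)·(-2097/1000) = 52441/10000 ; √disc = 229/100
  v_R = (−(1/25) + 229/100) / (2·(5/8)) = 9/5 m/s
check:
braking lasts T_s = (9/5)/(4/5) = 2.2500 s
reaction-phase robot travel = 1.8000·0.0400 = 0.0720 m
robot covers 1.8000·2.2500 − ½·0.8000·2.2500² = 2.0250 m while stopping
human over T_r+T_s: 0.0000·(0.0400+2.2500) = 0.0000 m
residual clearance needed = 0.0200+0.0250+0.0400 = 0.0850 m
sum ≈ 0.0720+2.0250+0.0000+0.0850 ≈ 2.1820 m = S ✓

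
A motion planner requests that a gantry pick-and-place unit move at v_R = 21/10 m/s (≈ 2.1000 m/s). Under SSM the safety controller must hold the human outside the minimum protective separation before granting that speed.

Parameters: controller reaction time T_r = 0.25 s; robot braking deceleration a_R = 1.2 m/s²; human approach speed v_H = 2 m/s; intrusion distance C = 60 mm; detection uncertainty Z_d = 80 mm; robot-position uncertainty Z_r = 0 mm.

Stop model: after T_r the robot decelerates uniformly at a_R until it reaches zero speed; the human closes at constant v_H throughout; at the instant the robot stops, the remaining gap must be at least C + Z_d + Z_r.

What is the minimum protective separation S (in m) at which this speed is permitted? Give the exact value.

S_min = 2601/400 m = 6.5025 m

stop time T_s = (21/10)/(6/5) = 1.7500 s
robot covers v_R·T_r = 2.1000·0.2500 = 0.5250 m before braking
braking distance = 2.1000²/(2·1.2000) = 1.8375 m
human closes 2.0000·2.0000 = 4.0000 m
margins: 0.0600+0.0800+0.0000 = 0.1400 m
S_min ≈ 0.5250+1.8375+4.0000+0.1400  ⇒  S_min = 2601/400 m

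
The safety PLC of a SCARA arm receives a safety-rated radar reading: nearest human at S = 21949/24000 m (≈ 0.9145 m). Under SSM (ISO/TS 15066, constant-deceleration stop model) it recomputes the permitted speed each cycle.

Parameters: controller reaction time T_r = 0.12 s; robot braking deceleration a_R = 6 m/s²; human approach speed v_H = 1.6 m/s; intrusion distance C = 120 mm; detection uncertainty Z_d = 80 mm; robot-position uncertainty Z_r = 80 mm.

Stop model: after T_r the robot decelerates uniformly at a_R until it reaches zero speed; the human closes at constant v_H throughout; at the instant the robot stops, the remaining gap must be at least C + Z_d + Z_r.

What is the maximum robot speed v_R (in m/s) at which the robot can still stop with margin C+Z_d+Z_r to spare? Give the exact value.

v_R_max = 19/20 m/s = 0.9500 m/s

at the boundary: (1/12)·v² + (29/75)·v + (-10621/24000) = 0
  disc = (29/75)² − 4·(1/12)·(-10621/24000) = 11881/40000 ; √disc = 109/200
  v_R = (−(29/75) + 109/200) / (2·(1/12)) = 19/20 m/s
check:
braking lasts T_s = (19/20)/6 = 0.1583 s
robot in T_r: 0.9500·0.1200 = 0.1140 m
robot under decel: 0.9500²/(2·6.0000) = 0.0752 m
person approaches 1.6000·(0.1200+0.1583) = 0.4453 m
C+Z_d+Z_r = 0.1200+0.0800+0.0800 = 0.2800 m
sum ≈ 0.1140+0.0752+0.4453+0.2800 ≈ 0.9145 m = S ✓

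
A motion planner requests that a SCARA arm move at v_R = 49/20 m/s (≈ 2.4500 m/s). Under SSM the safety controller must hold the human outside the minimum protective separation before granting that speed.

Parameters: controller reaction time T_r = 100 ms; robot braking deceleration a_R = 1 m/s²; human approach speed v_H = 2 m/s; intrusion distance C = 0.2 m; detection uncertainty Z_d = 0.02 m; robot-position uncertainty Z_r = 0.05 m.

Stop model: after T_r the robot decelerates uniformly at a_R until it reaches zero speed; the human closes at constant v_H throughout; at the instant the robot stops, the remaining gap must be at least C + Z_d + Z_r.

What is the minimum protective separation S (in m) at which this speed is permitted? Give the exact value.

braking lasts T_s = (49/20)/1 = 2.4500 s
robot in T_r: 2.4500·0.1000 = 0.2450 m
robot under decel: 2.4500²/(2·1.0000) = 3.0013 m
human closes 2.0000·2.5500 = 5.1000 m
residual clearance needed = 0.2000+0.0200+0.0500 = 0.2700 m
S_min ≈ 0.2450+3.0013+5.1000+0.2700  ⇒  S_min = 6893/800 m

S_min = 6893/800 m = 8.6163 m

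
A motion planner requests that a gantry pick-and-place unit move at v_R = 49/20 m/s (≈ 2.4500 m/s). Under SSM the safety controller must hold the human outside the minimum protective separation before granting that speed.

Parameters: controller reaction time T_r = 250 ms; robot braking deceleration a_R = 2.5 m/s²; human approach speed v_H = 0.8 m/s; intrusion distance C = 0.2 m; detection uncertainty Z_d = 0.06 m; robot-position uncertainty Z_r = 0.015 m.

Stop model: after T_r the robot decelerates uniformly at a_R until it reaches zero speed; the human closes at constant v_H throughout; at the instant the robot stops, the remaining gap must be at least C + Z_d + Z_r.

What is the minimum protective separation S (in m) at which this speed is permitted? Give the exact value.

braking lasts T_s = (49/20)/(5/2) = 0.9800 s
robot covers v_R·T_r = 2.4500·0.2500 = 0.6125 m before braking
braking distance = 2.4500²/(2·2.5000) = 1.2005 m
person approaches 0.8000·(0.2500+0.9800) = 0.9840 m
margins: 0.2000+0.0600+0.0150 = 0.2750 m
S_min ≈ 0.6125+1.2005+0.9840+0.2750  ⇒  S_min = 384/125 m

S_min = 384/125 m = 3.0720 m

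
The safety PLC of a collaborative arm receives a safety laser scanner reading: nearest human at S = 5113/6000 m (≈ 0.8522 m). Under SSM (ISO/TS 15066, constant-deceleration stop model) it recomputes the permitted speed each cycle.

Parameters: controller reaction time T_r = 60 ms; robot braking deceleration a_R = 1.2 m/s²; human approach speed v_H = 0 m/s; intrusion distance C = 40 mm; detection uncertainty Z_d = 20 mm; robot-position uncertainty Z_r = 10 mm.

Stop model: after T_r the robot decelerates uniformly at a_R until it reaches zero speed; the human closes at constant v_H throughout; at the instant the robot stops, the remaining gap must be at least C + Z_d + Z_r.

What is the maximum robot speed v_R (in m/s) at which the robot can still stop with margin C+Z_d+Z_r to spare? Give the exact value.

at the boundary: (5/12)·v² + (3/50)·v + (-4693/6000) = 0
  disc = (3/50)² − 4·(5/12)·(-4693/6000) = 117649/90000 ; √disc = 343/300
  v_R = (−(3/50) + 343/300) / (2·(5/12)) = 13/10 m/s
check:
stop time T_s = (13/10)/(6/5) = 1.0833 s
robot covers v_R·T_r = 1.3000·0.0600 = 0.0780 m before braking
robot covers 1.3000·1.0833 − ½·1.2000·1.0833² = 0.7042 m while stopping
human over T_r+T_s: 0.0000·(0.0600+1.0833) = 0.0000 m
margins: 0.0400+0.0200+0.0100 = 0.0700 m
sum ≈ 0.0780+0.7042+0.0000+0.0700 ≈ 0.8522 m = S ✓

v_R_max = 13/10 m/s = 1.3000 m/s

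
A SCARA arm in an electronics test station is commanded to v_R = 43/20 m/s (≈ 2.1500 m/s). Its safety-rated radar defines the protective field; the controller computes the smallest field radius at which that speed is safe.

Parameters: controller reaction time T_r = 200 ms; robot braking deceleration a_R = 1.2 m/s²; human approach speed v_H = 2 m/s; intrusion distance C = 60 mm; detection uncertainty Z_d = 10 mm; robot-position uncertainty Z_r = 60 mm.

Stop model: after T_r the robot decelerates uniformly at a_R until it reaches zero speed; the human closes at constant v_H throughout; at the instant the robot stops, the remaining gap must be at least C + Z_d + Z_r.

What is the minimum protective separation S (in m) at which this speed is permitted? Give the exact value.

braking lasts T_s = (43/20)/(6/5) = 1.7917 s
robot covers v_R·T_r = 2.1500·0.2000 = 0.4300 m before braking
robot under decel: 2.1500²/(2·1.2000) = 1.9260 m
human closes 2.0000·1.9917 = 3.9833 m
margins: 0.0600+0.0100+0.0600 = 0.1300 m
S_min ≈ 0.4300+1.9260+3.9833+0.1300  ⇒  S_min = 10351/1600 m

S_min = 10351/1600 m = 6.4694 m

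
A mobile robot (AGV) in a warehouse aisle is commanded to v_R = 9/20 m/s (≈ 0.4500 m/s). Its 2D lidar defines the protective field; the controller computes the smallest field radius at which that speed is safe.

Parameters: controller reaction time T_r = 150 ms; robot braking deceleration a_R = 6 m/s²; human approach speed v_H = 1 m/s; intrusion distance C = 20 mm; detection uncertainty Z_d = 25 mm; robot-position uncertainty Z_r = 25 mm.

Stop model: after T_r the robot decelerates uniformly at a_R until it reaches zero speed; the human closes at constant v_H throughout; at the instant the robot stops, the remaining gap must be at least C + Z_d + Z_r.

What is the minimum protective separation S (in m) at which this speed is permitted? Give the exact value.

S_min = 607/1600 m = 0.3794 m

stop time T_s = (9/20)/6 = 0.0750 s
reaction-phase robot travel = 0.4500·0.1500 = 0.0675 m
robot under decel: 0.4500²/(2·6.0000) = 0.0169 m
human over T_r+T_s: 1.0000·(0.1500+0.0750) = 0.2250 m
C+Z_d+Z_r = 0.0200+0.0250+0.0250 = 0.0700 m
S_min ≈ 0.0675+0.0169+0.2250+0.0700  ⇒  S_min = 607/1600 m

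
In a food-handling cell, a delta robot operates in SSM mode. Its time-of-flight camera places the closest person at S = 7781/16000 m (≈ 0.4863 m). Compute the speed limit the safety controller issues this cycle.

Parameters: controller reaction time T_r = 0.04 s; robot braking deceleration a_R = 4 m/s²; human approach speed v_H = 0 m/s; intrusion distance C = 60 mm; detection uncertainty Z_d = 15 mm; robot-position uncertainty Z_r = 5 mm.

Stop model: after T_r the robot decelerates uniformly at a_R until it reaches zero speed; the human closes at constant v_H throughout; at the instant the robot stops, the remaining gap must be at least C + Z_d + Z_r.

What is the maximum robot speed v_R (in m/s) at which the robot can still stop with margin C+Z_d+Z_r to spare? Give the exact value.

quadratic (1/8)·v² + (1/25)·v + (-6501/16000) = 0
  disc = (1/25)² − 4·(1/8)·(-6501/16000) = 32761/160000 ; √disc = 181/400
  v_R = (−(1/25) + 181/400) / (2·(1/8)) = 33/20 m/s
check:
stop time T_s = (33/20)/4 = 0.4125 s
reaction-phase robot travel = 1.6500·0.0400 = 0.0660 m
braking distance = 1.6500²/(2·4.0000) = 0.3403 m
human over T_r+T_s: 0.0000·(0.0400+0.4125) = 0.0000 m
residual clearance needed = 0.0600+0.0150+0.0050 = 0.0800 m
sum ≈ 0.0660+0.3403+0.0000+0.0800 ≈ 0.4863 m = S ✓

v_R_max = 33/20 m/s = 1.6500 m/s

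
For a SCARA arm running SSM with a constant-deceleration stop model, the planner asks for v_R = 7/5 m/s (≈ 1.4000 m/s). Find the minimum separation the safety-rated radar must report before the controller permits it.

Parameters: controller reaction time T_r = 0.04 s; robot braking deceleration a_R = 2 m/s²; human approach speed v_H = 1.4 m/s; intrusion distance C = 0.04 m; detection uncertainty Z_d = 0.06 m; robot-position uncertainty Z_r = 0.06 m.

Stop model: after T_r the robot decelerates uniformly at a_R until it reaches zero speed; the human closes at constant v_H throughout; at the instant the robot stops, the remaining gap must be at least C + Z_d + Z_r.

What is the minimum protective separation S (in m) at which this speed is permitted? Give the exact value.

stop time T_s = (7/5)/2 = 0.7000 s
reaction-phase robot travel = 1.4000·0.0400 = 0.0560 m
robot covers 1.4000·0.7000 − ½·2.0000·0.7000² = 0.4900 m while stopping
human closes 1.4000·0.7400 = 1.0360 m
residual clearance needed = 0.0400+0.0600+0.0600 = 0.1600 m
S_min ≈ 0.0560+0.4900+1.0360+0.1600  ⇒  S_min = 871/500 m

S_min = 871/500 m = 1.7420 m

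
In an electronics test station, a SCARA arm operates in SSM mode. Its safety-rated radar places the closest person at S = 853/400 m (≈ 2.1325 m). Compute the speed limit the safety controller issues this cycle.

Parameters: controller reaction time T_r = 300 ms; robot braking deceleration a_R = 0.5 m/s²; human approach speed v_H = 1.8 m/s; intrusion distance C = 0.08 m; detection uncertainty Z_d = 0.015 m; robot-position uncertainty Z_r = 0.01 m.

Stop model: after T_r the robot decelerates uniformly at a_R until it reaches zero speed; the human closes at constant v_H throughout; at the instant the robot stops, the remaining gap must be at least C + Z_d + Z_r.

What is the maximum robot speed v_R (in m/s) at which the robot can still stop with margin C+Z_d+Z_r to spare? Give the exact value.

collect terms ⇒ (1)·v_R² + (39/10)·v_R + (-119/80) = 0
  disc = (39/10)² − 4·(1)·(-119/80) = 529/25 ; √disc = 23/5
  v_R = (−(39/10) + 23/5) / (2·(1)) = 7/20 m/s
check:
braking lasts T_s = (7/20)/(1/2) = 0.7000 s
robot in T_r: 0.3500·0.3000 = 0.1050 m
robot covers 0.3500·0.7000 − ½·0.5000·0.7000² = 0.1225 m while stopping
human over T_r+T_s: 1.8000·(0.3000+0.7000) = 1.8000 m
margins: 0.0800+0.0150+0.0100 = 0.1050 m
sum ≈ 0.1050+0.1225+1.8000+0.1050 ≈ 2.1325 m = S ✓

v_R_max = 7/20 m/s = 0.3500 m/s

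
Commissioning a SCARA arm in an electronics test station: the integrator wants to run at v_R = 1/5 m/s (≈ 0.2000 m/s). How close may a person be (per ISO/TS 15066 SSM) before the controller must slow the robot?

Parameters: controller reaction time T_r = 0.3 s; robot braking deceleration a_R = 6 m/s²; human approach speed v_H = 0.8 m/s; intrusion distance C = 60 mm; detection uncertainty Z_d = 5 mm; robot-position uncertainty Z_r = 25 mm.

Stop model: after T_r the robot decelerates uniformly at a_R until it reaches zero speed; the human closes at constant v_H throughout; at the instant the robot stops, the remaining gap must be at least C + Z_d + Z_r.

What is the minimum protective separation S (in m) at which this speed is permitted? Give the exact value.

S_min = 21/50 m = 0.4200 m

T_s = v_R/a_R = (1/5)/6 = 0.0333 s
robot covers v_R·T_r = 0.2000·0.3000 = 0.0600 m before braking
robot covers 0.2000·0.0333 − ½·6.0000·0.0333² = 0.0033 m while stopping
human over T_r+T_s: 0.8000·(0.3000+0.0333) = 0.2667 m
margins: 0.0600+0.0050+0.0250 = 0.0900 m
S_min ≈ 0.0600+0.0033+0.2667+0.0900  ⇒  S_min = 21/50 m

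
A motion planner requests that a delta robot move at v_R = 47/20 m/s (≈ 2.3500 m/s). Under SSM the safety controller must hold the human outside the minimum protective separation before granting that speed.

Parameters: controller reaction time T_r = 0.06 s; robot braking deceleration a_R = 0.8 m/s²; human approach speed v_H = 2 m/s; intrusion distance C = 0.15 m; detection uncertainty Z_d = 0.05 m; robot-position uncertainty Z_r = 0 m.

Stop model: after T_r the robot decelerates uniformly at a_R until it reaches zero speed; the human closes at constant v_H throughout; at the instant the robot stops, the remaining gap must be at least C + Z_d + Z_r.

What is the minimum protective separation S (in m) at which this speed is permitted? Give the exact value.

braking lasts T_s = (47/20)/(4/5) = 2.9375 s
reaction-phase robot travel = 2.3500·0.0600 = 0.1410 m
robot covers 2.3500·2.9375 − ½·0.8000·2.9375² = 3.4516 m while stopping
human over T_r+T_s: 2.0000·(0.0600+2.9375) = 5.9950 m
margins: 0.1500+0.0500+0.0000 = 0.2000 m
S_min ≈ 0.1410+3.4516+5.9950+0.2000  ⇒  S_min = 156601/16000 m

S_min = 156601/16000 m = 9.7876 m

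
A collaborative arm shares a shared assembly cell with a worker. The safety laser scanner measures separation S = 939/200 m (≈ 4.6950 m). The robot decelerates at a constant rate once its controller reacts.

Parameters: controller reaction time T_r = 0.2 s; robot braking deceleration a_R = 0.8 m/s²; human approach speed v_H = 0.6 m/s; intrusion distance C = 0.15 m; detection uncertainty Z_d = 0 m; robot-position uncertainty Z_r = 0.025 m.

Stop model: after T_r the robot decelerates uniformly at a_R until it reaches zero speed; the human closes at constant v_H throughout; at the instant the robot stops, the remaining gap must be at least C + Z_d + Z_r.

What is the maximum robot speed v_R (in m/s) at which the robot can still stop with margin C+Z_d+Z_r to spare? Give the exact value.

collect terms ⇒ (5/8)·v_R² + (19/20)·v_R + (-22/5) = 0
  disc = (19/20)² − 4·(5/8)·(-22/5) = 4761/400 ; √disc = 69/20
  v_R = (−(19/20) + 69/20) / (2·(5/8)) = 2 m/s
check:
stop time T_s = 2/(4/5) = 2.5000 s
reaction-phase robot travel = 2.0000·0.2000 = 0.4000 m
braking distance = 2.0000²/(2·0.8000) = 2.5000 m
human over T_r+T_s: 0.6000·(0.2000+2.5000) = 1.6200 m
residual clearance needed = 0.1500+0.0000+0.0250 = 0.1750 m
sum ≈ 0.4000+2.5000+1.6200+0.1750 ≈ 4.6950 m = S ✓

v_R_max = 2 m/s = 2.0000 m/s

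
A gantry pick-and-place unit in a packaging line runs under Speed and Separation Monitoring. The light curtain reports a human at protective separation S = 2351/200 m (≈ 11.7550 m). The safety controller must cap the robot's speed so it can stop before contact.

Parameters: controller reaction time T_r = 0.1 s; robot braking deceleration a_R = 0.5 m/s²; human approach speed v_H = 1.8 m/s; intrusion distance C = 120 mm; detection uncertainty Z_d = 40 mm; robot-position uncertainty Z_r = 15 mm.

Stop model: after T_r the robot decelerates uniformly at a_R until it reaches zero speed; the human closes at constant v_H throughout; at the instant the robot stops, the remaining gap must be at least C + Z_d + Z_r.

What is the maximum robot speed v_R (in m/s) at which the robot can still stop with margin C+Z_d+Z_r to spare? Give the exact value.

collect terms ⇒ (1)·v_R² + (37/10)·v_R + (-57/5) = 0
  disc = (37/10)² − 4·(1)·(-57/5) = 5929/100 ; √disc = 77/10
  v_R = (−(37/10) + 77/10) / (2·(1)) = 2 m/s
check:
T_s = v_R/a_R = 2/(1/2) = 4.0000 s
robot in T_r: 2.0000·0.1000 = 0.2000 m
robot under decel: 2.0000²/(2·0.5000) = 4.0000 m
person approaches 1.8000·(0.1000+4.0000) = 7.3800 m
C+Z_d+Z_r = 0.1200+0.0400+0.0150 = 0.1750 m
sum ≈ 0.2000+4.0000+7.3800+0.1750 ≈ 11.7550 m = S ✓

v_R_max = 2 m/s = 2.0000 m/s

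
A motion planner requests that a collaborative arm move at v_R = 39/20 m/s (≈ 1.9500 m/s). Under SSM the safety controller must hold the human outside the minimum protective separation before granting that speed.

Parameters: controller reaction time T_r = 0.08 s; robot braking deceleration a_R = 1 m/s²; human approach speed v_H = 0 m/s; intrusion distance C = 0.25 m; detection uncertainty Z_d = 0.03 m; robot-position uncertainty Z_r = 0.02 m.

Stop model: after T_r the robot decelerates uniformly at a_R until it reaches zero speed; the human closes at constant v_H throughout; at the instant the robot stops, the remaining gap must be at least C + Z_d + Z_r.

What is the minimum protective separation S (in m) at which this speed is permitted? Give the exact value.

S_min = 9429/4000 m = 2.3573 m

T_s = v_R/a_R = (39/20)/1 = 1.9500 s
robot in T_r: 1.9500·0.0800 = 0.1560 m
braking distance = 1.9500²/(2·1.0000) = 1.9013 m
person approaches 0.0000·(0.0800+1.9500) = 0.0000 m
margins: 0.2500+0.0300+0.0200 = 0.3000 m
S_min ≈ 0.1560+1.9013+0.0000+0.3000  ⇒  S_min = 9429/4000 m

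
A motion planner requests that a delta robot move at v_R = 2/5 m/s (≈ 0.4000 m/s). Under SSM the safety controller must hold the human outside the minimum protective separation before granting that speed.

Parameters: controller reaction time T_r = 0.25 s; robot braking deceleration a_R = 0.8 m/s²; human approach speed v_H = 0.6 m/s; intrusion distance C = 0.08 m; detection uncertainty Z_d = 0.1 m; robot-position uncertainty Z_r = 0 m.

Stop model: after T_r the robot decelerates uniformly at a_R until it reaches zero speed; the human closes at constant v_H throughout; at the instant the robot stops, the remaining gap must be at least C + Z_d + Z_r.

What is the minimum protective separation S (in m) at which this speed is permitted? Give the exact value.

S_min = 83/100 m = 0.8300 m

braking lasts T_s = (2/5)/(4/5) = 0.5000 s
reaction-phase robot travel = 0.4000·0.2500 = 0.1000 m
braking distance = 0.4000²/(2·0.8000) = 0.1000 m
human over T_r+T_s: 0.6000·(0.2500+0.5000) = 0.4500 m
residual clearance needed = 0.0800+0.1000+0.0000 = 0.1800 m
S_min ≈ 0.1000+0.1000+0.4500+0.1800  ⇒  S_min = 83/100 m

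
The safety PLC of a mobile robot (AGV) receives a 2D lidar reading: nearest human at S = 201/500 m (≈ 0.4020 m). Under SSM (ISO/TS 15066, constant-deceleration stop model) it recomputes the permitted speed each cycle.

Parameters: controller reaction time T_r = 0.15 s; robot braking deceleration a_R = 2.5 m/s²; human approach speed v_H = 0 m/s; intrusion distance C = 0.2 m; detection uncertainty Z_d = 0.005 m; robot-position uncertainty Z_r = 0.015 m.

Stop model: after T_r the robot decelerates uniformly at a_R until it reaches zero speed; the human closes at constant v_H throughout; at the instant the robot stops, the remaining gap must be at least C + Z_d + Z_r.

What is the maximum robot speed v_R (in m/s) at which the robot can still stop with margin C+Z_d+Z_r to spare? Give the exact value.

at the boundary: (1/5)·v² + (3/20)·v + (-91/500) = 0
  disc = (3/20)² − 4·(1/5)·(-91/500) = 1681/10000 ; √disc = 41/100
  v_R = (−(3/20) + 41/100) / (2·(1/5)) = 13/20 m/s
check:
T_s = v_R/a_R = (13/20)/(5/2) = 0.2600 s
reaction-phase robot travel = 0.6500·0.1500 = 0.0975 m
robot covers 0.6500·0.2600 − ½·2.5000·0.2600² = 0.0845 m while stopping
human over T_r+T_s: 0.0000·(0.1500+0.2600) = 0.0000 m
C+Z_d+Z_r = 0.2000+0.0050+0.0150 = 0.2200 m
sum ≈ 0.0975+0.0845+0.0000+0.2200 ≈ 0.4020 m = S ✓

v_R_max = 13/20 m/s = 0.6500 m/s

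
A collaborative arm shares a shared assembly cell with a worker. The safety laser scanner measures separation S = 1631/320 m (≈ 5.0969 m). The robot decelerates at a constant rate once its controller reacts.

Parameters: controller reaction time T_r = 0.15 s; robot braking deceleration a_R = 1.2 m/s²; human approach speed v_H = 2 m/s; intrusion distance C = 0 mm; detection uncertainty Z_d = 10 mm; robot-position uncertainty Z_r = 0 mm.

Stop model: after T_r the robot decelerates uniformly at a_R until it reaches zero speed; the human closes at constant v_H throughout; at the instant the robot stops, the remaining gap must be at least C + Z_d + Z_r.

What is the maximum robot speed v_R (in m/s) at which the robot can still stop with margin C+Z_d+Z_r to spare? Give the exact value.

collect terms ⇒ (5/12)·v_R² + (109/60)·v_R + (-7659/1600) = 0
  disc = (109/60)² − 4·(5/12)·(-7659/1600) = 162409/14400 ; √disc = 403/120
  v_R = (−(109/60) + 403/120) / (2·(5/12)) = 37/20 m/s
check:
stop time T_s = (37/20)/(6/5) = 1.5417 s
robot in T_r: 1.8500·0.1500 = 0.2775 m
robot under decel: 1.8500²/(2·1.2000) = 1.4260 m
human over T_r+T_s: 2.0000·(0.1500+1.5417) = 3.3833 m
residual clearance needed = 0.0000+0.0100+0.0000 = 0.0100 m
sum ≈ 0.2775+1.4260+3.3833+0.0100 ≈ 5.0969 m = S ✓

v_R_max = 37/20 m/s = 1.8500 m/s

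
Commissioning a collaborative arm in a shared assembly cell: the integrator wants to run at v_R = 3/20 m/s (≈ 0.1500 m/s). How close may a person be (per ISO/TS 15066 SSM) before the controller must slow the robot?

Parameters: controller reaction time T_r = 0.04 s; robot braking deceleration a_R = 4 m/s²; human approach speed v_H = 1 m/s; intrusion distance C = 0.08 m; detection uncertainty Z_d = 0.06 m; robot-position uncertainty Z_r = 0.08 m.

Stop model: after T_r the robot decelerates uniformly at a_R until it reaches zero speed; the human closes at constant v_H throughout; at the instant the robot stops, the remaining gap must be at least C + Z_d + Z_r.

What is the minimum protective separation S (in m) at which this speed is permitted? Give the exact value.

S_min = 4901/16000 m = 0.3063 m

T_s = v_R/a_R = (3/20)/4 = 0.0375 s
reaction-phase robot travel = 0.1500·0.0400 = 0.0060 m
robot under decel: 0.1500²/(2·4.0000) = 0.0028 m
human over T_r+T_s: 1.0000·(0.0400+0.0375) = 0.0775 m
C+Z_d+Z_r = 0.0800+0.0600+0.0800 = 0.2200 m
S_min ≈ 0.0060+0.0028+0.0775+0.2200  ⇒  S_min = 4901/16000 m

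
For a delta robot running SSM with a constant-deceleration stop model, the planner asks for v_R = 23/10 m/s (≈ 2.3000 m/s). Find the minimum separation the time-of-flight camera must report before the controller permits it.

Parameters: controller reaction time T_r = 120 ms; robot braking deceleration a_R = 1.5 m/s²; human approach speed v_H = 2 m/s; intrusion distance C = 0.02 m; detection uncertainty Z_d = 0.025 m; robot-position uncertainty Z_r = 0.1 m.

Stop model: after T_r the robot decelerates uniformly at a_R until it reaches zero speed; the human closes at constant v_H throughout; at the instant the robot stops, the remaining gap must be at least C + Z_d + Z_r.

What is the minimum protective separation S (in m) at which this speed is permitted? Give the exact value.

S_min = 5491/1000 m = 5.4910 m

T_s = v_R/a_R = (23/10)/(3/2) = 1.5333 s
reaction-phase robot travel = 2.3000·0.1200 = 0.2760 m
robot covers 2.3000·1.5333 − ½·1.5000·1.5333² = 1.7633 m while stopping
person approaches 2.0000·(0.1200+1.5333) = 3.3067 m
C+Z_d+Z_r = 0.0200+0.0250+0.1000 = 0.1450 m
S_min ≈ 0.2760+1.7633+3.3067+0.1450  ⇒  S_min = 5491/1000 m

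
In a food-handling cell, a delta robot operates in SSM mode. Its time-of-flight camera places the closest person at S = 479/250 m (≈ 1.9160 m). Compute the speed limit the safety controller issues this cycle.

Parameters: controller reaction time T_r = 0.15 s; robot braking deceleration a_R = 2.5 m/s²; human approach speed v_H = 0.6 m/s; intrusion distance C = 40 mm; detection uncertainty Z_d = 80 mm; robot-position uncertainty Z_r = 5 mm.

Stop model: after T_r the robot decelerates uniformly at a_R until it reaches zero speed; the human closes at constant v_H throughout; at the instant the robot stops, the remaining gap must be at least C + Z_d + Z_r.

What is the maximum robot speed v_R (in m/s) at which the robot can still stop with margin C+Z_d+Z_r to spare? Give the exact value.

at the boundary: (1/5)·v² + (39/100)·v + (-1701/1000) = 0
  disc = (39/100)² − 4·(1/5)·(-1701/1000) = 15129/10000 ; √disc = 123/100
  v_R = (−(39/100) + 123/100) / (2·(1/5)) = 21/10 m/s
check:
T_s = v_R/a_R = (21/10)/(5/2) = 0.8400 s
reaction-phase robot travel = 2.1000·0.1500 = 0.3150 m
braking distance = 2.1000²/(2·2.5000) = 0.8820 m
human over T_r+T_s: 0.6000·(0.1500+0.8400) = 0.5940 m
residual clearance needed = 0.0400+0.0800+0.0050 = 0.1250 m
sum ≈ 0.3150+0.8820+0.5940+0.1250 ≈ 1.9160 m = S ✓

v_R_max = 21/10 m/s = 2.1000 m/s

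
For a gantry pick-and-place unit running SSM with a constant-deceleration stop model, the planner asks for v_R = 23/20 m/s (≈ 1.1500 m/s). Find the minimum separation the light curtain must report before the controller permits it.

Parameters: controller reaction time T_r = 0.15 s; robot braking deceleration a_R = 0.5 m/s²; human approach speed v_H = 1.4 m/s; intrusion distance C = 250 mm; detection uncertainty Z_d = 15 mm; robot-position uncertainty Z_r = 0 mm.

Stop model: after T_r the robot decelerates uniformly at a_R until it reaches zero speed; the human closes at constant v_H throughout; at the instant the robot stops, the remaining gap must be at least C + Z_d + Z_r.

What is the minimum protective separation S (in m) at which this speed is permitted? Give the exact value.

stop time T_s = (23/20)/(1/2) = 2.3000 s
reaction-phase robot travel = 1.1500·0.1500 = 0.1725 m
robot under decel: 1.1500²/(2·0.5000) = 1.3225 m
human closes 1.4000·2.4500 = 3.4300 m
residual clearance needed = 0.2500+0.0150+0.0000 = 0.2650 m
S_min ≈ 0.1725+1.3225+3.4300+0.2650  ⇒  S_min = 519/100 m

S_min = 519/100 m = 5.1900 m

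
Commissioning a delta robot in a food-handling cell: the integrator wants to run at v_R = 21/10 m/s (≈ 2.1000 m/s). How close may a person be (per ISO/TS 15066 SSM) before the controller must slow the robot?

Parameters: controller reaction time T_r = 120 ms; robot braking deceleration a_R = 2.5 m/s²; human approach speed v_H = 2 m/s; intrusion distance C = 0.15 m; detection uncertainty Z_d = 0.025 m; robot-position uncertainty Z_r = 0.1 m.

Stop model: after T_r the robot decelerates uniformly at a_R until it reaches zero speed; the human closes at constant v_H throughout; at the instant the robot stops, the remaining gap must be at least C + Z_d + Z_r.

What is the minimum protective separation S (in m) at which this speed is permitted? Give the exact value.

T_s = v_R/a_R = (21/10)/(5/2) = 0.8400 s
robot in T_r: 2.1000·0.1200 = 0.2520 m
braking distance = 2.1000²/(2·2.5000) = 0.8820 m
human over T_r+T_s: 2.0000·(0.1200+0.8400) = 1.9200 m
C+Z_d+Z_r = 0.1500+0.0250+0.1000 = 0.2750 m
S_min ≈ 0.2520+0.8820+1.9200+0.2750  ⇒  S_min = 3329/1000 m

S_min = 3329/1000 m = 3.3290 m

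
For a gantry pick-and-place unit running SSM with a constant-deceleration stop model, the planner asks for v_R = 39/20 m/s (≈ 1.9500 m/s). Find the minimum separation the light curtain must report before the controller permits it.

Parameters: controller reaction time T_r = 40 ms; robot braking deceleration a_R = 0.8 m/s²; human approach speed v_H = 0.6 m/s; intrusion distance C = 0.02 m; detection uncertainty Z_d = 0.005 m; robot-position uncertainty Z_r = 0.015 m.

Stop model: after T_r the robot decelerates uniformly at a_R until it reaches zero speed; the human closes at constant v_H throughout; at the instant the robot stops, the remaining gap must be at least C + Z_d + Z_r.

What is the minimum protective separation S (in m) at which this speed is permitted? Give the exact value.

T_s = v_R/a_R = (39/20)/(4/5) = 2.4375 s
reaction-phase robot travel = 1.9500·0.0400 = 0.0780 m
braking distance = 1.9500²/(2·0.8000) = 2.3766 m
human closes 0.6000·2.4775 = 1.4865 m
margins: 0.0200+0.0050+0.0150 = 0.0400 m
S_min ≈ 0.0780+2.3766+1.4865+0.0400  ⇒  S_min = 63697/16000 m

S_min = 63697/16000 m = 3.9811 m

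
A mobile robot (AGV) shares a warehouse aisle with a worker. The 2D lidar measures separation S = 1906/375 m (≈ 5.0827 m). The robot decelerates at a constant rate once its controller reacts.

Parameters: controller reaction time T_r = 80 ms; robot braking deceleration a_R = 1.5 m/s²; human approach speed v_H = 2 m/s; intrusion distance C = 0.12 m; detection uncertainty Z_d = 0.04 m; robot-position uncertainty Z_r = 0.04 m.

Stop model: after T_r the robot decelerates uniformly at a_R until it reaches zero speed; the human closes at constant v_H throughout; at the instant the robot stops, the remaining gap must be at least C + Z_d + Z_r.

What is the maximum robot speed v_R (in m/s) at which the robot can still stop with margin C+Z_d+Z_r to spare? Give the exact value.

v_R_max = 11/5 m/s = 2.2000 m/s

quadratic (1/3)·v² + (106/75)·v + (-1771/375) = 0
  disc = (106/75)² − 4·(1/3)·(-1771/375) = 5184/625 ; √disc = 72/25
  v_R = (−(106/75) + 72/25) / (2·(1/3)) = 11/5 m/s
check:
stop time T_s = (11/5)/(3/2) = 1.4667 s
reaction-phase robot travel = 2.2000·0.0800 = 0.1760 m
braking distance = 2.2000²/(2·1.5000) = 1.6133 m
human closes 2.0000·1.5467 = 3.0933 m
C+Z_d+Z_r = 0.1200+0.0400+0.0400 = 0.2000 m
sum ≈ 0.1760+1.6133+3.0933+0.2000 ≈ 5.0827 m = S ✓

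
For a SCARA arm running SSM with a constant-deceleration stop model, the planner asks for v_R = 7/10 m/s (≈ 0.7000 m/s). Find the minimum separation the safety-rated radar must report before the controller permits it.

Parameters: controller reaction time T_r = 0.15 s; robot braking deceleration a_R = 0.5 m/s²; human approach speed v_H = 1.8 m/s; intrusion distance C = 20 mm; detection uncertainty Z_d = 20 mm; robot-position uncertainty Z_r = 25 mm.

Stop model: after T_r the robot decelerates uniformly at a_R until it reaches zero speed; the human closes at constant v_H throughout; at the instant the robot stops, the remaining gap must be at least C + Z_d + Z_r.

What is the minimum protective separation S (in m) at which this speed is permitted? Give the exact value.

stop time T_s = (7/10)/(1/2) = 1.4000 s
robot in T_r: 0.7000·0.1500 = 0.1050 m
braking distance = 0.7000²/(2·0.5000) = 0.4900 m
human closes 1.8000·1.5500 = 2.7900 m
margins: 0.0200+0.0200+0.0250 = 0.0650 m
S_min ≈ 0.1050+0.4900+2.7900+0.0650  ⇒  S_min = 69/20 m

S_min = 69/20 m = 3.4500 m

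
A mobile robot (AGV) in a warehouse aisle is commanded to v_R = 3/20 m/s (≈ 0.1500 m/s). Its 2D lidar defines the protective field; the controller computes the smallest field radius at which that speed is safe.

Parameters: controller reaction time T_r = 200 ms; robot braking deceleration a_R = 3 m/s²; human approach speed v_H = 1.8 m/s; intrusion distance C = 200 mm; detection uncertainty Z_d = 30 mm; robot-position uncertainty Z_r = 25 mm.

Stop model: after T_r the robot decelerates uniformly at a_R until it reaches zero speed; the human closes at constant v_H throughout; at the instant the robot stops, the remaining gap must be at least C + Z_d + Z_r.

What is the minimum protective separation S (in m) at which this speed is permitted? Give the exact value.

braking lasts T_s = (3/20)/3 = 0.0500 s
robot covers v_R·T_r = 0.1500·0.2000 = 0.0300 m before braking
robot covers 0.1500·0.0500 − ½·3.0000·0.0500² = 0.0037 m while stopping
person approaches 1.8000·(0.2000+0.0500) = 0.4500 m
C+Z_d+Z_r = 0.2000+0.0300+0.0250 = 0.2550 m
S_min ≈ 0.0300+0.0037+0.4500+0.2550  ⇒  S_min = 591/800 m

S_min = 591/800 m = 0.7388 m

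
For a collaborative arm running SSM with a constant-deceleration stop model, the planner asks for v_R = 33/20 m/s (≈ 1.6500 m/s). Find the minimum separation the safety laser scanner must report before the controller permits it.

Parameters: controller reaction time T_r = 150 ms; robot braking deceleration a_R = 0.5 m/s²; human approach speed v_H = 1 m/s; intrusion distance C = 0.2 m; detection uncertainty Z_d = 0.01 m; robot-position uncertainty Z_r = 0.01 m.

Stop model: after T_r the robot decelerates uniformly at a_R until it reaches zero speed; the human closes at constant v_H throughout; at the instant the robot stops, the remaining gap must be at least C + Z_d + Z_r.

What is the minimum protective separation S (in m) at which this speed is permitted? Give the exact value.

S_min = 166/25 m = 6.6400 m

braking lasts T_s = (33/20)/(1/2) = 3.3000 s
reaction-phase robot travel = 1.6500·0.1500 = 0.2475 m
braking distance = 1.6500²/(2·0.5000) = 2.7225 m
person approaches 1.0000·(0.1500+3.3000) = 3.4500 m
margins: 0.2000+0.0100+0.0100 = 0.2200 m
S_min ≈ 0.2475+2.7225+3.4500+0.2200  ⇒  S_min = 166/25 m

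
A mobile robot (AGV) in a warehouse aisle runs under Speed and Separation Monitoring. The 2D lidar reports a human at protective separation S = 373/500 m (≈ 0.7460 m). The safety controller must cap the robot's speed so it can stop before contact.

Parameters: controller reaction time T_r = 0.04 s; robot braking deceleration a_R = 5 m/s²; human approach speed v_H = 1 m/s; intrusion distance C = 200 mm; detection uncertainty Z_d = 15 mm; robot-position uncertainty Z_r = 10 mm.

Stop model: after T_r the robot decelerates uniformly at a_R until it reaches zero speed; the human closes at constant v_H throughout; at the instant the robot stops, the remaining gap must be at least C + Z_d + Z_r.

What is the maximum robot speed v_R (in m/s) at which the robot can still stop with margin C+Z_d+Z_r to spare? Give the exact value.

collect terms ⇒ (1/10)·v_R² + (6/25)·v_R + (-481/1000) = 0
  disc = (6/25)² − 4·(1/10)·(-481/1000) = 1/4 ; √disc = 1/2
  v_R = (−(6/25) + 1/2) / (2·(1/10)) = 13/10 m/s
check:
stop time T_s = (13/10)/5 = 0.2600 s
robot in T_r: 1.3000·0.0400 = 0.0520 m
braking distance = 1.3000²/(2·5.0000) = 0.1690 m
human over T_r+T_s: 1.0000·(0.0400+0.2600) = 0.3000 m
residual clearance needed = 0.2000+0.0150+0.0100 = 0.2250 m
sum ≈ 0.0520+0.1690+0.3000+0.2250 ≈ 0.7460 m = S ✓

v_R_max = 13/10 m/s = 1.3000 m/s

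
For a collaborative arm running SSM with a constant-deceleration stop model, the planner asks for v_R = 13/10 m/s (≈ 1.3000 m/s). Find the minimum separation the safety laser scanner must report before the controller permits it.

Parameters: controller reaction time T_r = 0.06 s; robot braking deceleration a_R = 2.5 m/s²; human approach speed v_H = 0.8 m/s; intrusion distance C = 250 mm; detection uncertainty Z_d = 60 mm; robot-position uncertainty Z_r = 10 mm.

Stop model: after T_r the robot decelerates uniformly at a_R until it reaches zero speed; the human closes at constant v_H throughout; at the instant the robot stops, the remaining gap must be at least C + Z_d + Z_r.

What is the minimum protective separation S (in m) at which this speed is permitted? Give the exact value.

S_min = 6/5 m = 1.2000 m

stop time T_s = (13/10)/(5/2) = 0.5200 s
robot covers v_R·T_r = 1.3000·0.0600 = 0.0780 m before braking
robot covers 1.3000·0.5200 − ½·2.5000·0.5200² = 0.3380 m while stopping
person approaches 0.8000·(0.0600+0.5200) = 0.4640 m
margins: 0.2500+0.0600+0.0100 = 0.3200 m
S_min ≈ 0.0780+0.3380+0.4640+0.3200  ⇒  S_min = 6/5 m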